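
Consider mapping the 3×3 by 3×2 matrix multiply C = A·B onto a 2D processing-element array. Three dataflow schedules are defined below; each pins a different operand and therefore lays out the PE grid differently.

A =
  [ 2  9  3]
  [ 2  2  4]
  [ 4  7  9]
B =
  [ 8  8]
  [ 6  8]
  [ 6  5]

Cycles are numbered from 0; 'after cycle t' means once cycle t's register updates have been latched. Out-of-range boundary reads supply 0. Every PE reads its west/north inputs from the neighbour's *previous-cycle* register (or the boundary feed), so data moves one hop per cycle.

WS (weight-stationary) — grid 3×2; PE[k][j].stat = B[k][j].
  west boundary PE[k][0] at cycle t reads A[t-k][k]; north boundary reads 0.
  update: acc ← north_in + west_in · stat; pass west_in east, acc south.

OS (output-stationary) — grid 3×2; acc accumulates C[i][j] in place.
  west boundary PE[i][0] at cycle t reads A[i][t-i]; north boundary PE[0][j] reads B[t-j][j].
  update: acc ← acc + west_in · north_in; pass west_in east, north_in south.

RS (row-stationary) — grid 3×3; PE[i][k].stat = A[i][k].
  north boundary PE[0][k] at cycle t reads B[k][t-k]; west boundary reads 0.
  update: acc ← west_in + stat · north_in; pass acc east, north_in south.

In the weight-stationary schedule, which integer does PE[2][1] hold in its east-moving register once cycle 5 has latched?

WS 3×2: PE[2][1] cycle-by-cycle (with neighbour feeds):
  @0  [1,1]  acc 0  |  →0  ↓0
  @0  [2,0]  acc 0  |  →0  ↓0
  @0  [2,1]  acc 0  |  →0  ↓0
  @1  [1,1]  acc 0  |  →0  ↓0
  @1  [2,0]  acc 0  |  →0  ↓0
  @1  [2,1]  acc 0  |  →0  ↓0
  @2  [1,1]  acc 88  |  →9  ↓88
  @2  [2,0]  acc 88  |  →3  ↓88
  @2  [2,1]  acc 0  |  →0  ↓0
  @3  [1,1]  acc 32  |  →2  ↓32
  @3  [2,0]  acc 52  |  →4  ↓52
  @3  [2,1]  acc 103  |  →3  ↓103
  @4  [1,1]  acc 88  |  →7  ↓88
  @4  [2,0]  acc 128  |  →9  ↓128
  @4  [2,1]  acc 52  |  →4  ↓52
  @5  [1,1]  acc 0  |  →0  ↓0
  @5  [2,0]  acc 0  |  →0  ↓0
  @5  [2,1]  acc 133  |  →9  ↓133

register = 9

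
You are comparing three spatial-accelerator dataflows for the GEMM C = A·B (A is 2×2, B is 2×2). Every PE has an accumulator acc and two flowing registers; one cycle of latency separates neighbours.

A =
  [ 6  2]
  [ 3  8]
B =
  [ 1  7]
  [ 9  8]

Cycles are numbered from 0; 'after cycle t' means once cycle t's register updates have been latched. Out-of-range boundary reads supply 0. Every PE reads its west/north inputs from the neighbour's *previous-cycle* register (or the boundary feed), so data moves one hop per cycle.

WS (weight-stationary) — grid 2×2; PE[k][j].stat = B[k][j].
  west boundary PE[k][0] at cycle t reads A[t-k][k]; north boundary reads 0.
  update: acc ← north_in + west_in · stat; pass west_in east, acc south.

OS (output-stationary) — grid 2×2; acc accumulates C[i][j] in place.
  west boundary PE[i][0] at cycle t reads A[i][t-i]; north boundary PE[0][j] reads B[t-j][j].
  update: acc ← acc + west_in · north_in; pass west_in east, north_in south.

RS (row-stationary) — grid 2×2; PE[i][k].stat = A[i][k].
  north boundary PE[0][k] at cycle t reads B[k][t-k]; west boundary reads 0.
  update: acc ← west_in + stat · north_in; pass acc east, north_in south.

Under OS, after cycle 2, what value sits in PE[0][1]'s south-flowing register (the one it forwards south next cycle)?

register = 8

OS 2×2: PE[0][1] cycle-by-cycle (with neighbour feeds):
  step 0 · PE0,0: acc=6; fwd→6 fwd↓1
  step 0 · PE0,1: acc=0; fwd→0 fwd↓0
  step 1 · PE0,0: acc=24; fwd→2 fwd↓9
  step 1 · PE0,1: acc=42; fwd→6 fwd↓7
  step 2 · PE0,0: acc=24; fwd→0 fwd↓0
  step 2 · PE0,1: acc=58; fwd→2 fwd↓8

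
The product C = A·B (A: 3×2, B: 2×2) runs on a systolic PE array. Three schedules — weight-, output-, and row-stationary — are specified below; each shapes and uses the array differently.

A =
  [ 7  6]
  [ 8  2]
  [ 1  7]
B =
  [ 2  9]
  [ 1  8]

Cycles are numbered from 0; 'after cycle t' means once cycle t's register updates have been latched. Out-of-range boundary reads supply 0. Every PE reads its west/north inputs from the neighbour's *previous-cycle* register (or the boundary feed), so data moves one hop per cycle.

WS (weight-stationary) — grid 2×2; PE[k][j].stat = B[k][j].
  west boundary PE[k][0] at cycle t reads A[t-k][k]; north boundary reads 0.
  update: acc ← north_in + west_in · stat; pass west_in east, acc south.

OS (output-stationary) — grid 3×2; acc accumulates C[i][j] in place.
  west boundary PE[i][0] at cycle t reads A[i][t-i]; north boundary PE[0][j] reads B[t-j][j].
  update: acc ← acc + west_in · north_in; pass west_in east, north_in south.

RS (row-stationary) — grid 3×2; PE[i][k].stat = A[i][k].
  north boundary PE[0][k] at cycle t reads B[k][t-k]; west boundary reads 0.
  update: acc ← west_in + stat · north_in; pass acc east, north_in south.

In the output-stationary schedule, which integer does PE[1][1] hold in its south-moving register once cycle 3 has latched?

Tracing OS — 3×2 array, target PE[1][1]:
  cycle 0: PE[0][1] → acc 0, east 0, south 0
  cycle 0: PE[1][0] → acc 0, east 0, south 0
  cycle 0: PE[1][1] → acc 0, east 0, south 0
  cycle 1: PE[0][1] → acc 63, east 7, south 9
  cycle 1: PE[1][0] → acc 16, east 8, south 2
  cycle 1: PE[1][1] → acc 0, east 0, south 0
  cycle 2: PE[0][1] → acc 111, east 6, south 8
  cycle 2: PE[1][0] → acc 18, east 2, south 1
  cycle 2: PE[1][1] → acc 72, east 8, south 9
  cycle 3: PE[0][1] → acc 111, east 0, south 0
  cycle 3: PE[1][0] → acc 18, east 0, south 0
  cycle 3: PE[1][1] → acc 88, east 2, south 8

register = 8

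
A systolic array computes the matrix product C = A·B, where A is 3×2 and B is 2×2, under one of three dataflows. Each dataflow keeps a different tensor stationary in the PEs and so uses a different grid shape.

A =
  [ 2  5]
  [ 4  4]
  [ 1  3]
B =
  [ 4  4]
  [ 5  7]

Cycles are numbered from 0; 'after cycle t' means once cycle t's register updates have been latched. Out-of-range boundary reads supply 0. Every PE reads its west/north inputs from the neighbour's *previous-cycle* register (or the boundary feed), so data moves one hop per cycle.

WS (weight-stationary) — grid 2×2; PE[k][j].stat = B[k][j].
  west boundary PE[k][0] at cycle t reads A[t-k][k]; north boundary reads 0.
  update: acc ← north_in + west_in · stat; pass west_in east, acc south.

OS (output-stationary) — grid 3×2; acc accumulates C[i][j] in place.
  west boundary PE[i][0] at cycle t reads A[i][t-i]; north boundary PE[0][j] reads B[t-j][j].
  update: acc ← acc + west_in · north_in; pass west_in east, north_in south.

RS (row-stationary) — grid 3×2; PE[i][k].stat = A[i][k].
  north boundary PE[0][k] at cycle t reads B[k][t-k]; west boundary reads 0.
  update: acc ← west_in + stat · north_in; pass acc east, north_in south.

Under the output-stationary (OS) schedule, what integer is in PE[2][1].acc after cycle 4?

PE[2][1].acc = 25

OS (3×2). Following PE[2][1] plus its west/north inputs:
  t=0 PE[1][1]: acc=0 h=0 v=0
  t=0 PE[2][0]: acc=0 h=0 v=0
  t=0 PE[2][1]: acc=0 h=0 v=0
  t=1 PE[1][1]: acc=0 h=0 v=0
  t=1 PE[2][0]: acc=0 h=0 v=0
  t=1 PE[2][1]: acc=0 h=0 v=0
  t=2 PE[1][1]: acc=16 h=4 v=4
  t=2 PE[2][0]: acc=4 h=1 v=4
  t=2 PE[2][1]: acc=0 h=0 v=0
  t=3 PE[1][1]: acc=44 h=4 v=7
  t=3 PE[2][0]: acc=19 h=3 v=5
  t=3 PE[2][1]: acc=4 h=1 v=4
  t=4 PE[1][1]: acc=44 h=0 v=0
  t=4 PE[2][0]: acc=19 h=0 v=0
  t=4 PE[2][1]: acc=25 h=3 v=7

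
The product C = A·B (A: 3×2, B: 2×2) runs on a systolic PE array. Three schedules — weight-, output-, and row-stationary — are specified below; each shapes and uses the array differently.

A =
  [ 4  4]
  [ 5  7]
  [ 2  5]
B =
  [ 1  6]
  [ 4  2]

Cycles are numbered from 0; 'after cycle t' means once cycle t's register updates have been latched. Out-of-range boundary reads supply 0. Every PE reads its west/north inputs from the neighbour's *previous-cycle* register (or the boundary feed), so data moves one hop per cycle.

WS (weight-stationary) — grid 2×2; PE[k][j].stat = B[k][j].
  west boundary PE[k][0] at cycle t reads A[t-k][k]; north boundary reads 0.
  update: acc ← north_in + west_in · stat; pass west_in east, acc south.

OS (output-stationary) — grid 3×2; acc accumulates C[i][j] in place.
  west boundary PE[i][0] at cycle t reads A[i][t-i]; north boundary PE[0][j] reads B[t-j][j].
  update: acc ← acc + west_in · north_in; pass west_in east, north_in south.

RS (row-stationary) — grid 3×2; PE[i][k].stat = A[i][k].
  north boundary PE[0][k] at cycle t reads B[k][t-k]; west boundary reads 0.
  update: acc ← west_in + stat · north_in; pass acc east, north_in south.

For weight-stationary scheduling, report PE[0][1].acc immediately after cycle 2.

Tracing WS — 2×2 array, target PE[0][1]:
  [0] (0,0) acc=4 (h:4 v:4)
  [0] (0,1) acc=0 (h:0 v:0)
  [1] (0,0) acc=5 (h:5 v:5)
  [1] (0,1) acc=24 (h:4 v:24)
  [2] (0,0) acc=2 (h:2 v:2)
  [2] (0,1) acc=30 (h:5 v:30)

PE[0][1].acc = 30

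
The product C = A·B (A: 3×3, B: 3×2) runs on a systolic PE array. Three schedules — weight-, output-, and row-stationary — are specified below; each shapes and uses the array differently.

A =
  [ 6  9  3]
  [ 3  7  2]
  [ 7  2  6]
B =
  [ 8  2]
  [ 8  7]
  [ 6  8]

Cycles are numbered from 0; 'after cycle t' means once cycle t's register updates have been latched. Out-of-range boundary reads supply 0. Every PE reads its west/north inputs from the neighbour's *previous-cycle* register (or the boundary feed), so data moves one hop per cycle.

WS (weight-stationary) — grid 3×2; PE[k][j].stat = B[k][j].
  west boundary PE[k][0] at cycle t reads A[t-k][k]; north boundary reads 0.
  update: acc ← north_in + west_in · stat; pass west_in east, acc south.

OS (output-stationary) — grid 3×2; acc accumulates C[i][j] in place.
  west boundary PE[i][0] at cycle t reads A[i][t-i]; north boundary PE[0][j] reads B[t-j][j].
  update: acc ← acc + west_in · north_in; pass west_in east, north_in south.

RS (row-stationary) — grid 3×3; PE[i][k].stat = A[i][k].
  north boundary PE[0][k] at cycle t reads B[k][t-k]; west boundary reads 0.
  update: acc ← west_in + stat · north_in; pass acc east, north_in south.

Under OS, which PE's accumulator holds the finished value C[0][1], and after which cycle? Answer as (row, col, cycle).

(row, col, cycle) = (0, 1, 3)

OS — PE[0][1] is where C[0][1] collects:
  [0] (0,1) acc=0 (h:0 v:0)
  [1] (0,1) acc=12 (h:6 v:2)
  [2] (0,1) acc=75 (h:9 v:7)
  [3] (0,1) acc=99 (h:3 v:8)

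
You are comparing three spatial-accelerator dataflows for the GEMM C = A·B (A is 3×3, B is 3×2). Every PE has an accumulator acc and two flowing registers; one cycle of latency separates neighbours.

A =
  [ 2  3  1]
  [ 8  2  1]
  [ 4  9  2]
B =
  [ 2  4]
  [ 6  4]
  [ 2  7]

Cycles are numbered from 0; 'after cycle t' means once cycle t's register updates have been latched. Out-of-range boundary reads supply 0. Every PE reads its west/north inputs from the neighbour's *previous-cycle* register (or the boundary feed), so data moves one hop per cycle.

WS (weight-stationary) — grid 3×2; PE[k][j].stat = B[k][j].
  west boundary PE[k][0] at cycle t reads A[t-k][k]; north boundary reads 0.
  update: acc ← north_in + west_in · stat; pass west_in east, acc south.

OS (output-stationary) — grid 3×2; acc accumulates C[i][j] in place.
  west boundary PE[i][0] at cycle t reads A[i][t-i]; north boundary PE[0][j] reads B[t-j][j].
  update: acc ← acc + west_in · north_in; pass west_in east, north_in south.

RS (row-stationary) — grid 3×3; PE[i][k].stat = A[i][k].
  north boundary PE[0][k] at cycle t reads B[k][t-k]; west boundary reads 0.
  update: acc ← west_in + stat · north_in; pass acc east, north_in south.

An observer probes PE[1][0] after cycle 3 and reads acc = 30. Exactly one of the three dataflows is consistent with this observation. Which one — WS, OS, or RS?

dataflow = OS

WS [3×2] PE[1][0] across cycles:
  t=0 PE[1][0]: acc=0 h=0 v=0
  t=1 PE[1][0]: acc=22 h=3 v=22
  t=2 PE[1][0]: acc=28 h=2 v=28
  t=3 PE[1][0]: acc=62 h=9 v=62
OS [3×2] PE[1][0] across cycles:
  t=0 PE[1][0]: acc=0 h=0 v=0
  t=1 PE[1][0]: acc=16 h=8 v=2
  t=2 PE[1][0]: acc=28 h=2 v=6
  t=3 PE[1][0]: acc=30 h=1 v=2
RS [3×3] PE[1][0] across cycles:
  t=0 PE[1][0]: acc=0 h=0 v=0
  t=1 PE[1][0]: acc=16 h=16 v=2
  t=2 PE[1][0]: acc=32 h=32 v=4
  t=3 PE[1][0]: acc=0 h=0 v=0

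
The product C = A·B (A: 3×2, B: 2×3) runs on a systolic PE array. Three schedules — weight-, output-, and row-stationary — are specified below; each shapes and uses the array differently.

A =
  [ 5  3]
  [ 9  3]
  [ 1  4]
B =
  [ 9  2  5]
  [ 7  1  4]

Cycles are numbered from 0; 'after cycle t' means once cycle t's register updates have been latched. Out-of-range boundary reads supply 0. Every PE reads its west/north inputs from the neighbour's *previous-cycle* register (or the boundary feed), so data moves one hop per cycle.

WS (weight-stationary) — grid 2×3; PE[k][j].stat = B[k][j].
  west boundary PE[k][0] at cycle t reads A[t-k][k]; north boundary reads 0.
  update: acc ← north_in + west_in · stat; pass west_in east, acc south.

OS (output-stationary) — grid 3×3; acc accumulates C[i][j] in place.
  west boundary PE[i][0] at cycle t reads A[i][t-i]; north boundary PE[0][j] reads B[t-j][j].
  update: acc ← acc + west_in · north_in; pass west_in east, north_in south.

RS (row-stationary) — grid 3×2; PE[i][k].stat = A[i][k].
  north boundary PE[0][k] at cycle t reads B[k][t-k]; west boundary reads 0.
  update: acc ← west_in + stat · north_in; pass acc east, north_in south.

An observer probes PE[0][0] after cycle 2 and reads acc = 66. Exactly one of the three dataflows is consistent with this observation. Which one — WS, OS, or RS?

dataflow = OS

WS (2×3 grid), PE[0][0]:
  @0  [0,0]  acc 45  |  →5  ↓45
  @1  [0,0]  acc 81  |  →9  ↓81
  @2  [0,0]  acc 9  |  →1  ↓9
OS (3×3 grid), PE[0][0]:
  @0  [0,0]  acc 45  |  →5  ↓9
  @1  [0,0]  acc 66  |  →3  ↓7
  @2  [0,0]  acc 66  |  →0  ↓0
RS (3×2 grid), PE[0][0]:
  @0  [0,0]  acc 45  |  →45  ↓9
  @1  [0,0]  acc 10  |  →10  ↓2
  @2  [0,0]  acc 25  |  →25  ↓5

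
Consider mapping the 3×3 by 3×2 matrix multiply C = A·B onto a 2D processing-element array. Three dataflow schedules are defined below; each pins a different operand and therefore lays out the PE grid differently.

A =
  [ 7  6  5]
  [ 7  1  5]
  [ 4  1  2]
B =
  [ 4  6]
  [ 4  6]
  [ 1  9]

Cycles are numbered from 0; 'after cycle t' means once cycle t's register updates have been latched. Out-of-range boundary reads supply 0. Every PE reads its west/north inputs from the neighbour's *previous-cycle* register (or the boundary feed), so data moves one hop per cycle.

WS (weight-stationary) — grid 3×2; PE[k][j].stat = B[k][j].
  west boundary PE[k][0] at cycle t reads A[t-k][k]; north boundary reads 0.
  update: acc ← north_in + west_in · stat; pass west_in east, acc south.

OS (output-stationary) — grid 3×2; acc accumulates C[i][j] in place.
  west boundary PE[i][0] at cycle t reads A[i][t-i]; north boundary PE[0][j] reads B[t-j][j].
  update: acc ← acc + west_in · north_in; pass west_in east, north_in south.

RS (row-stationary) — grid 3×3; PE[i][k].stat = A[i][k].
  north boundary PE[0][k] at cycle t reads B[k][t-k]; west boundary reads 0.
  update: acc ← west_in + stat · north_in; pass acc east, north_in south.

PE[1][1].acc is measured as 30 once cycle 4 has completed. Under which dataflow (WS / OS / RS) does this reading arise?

dataflow = WS

— WS: 3×2; PE[1][1] trace:
  c0 r1c1: 0 / 0 / 0
  c1 r1c1: 0 / 0 / 0
  c2 r1c1: 78 / 6 / 78
  c3 r1c1: 48 / 1 / 48
  c4 r1c1: 30 / 1 / 30
— OS: 3×2; PE[1][1] trace:
  c0 r1c1: 0 / 0 / 0
  c1 r1c1: 0 / 0 / 0
  c2 r1c1: 42 / 7 / 6
  c3 r1c1: 48 / 1 / 6
  c4 r1c1: 93 / 5 / 9
— RS: 3×3; PE[1][1] trace:
  c0 r1c1: 0 / 0 / 0
  c1 r1c1: 0 / 0 / 0
  c2 r1c1: 32 / 32 / 4
  c3 r1c1: 48 / 48 / 6
  c4 r1c1: 0 / 0 / 0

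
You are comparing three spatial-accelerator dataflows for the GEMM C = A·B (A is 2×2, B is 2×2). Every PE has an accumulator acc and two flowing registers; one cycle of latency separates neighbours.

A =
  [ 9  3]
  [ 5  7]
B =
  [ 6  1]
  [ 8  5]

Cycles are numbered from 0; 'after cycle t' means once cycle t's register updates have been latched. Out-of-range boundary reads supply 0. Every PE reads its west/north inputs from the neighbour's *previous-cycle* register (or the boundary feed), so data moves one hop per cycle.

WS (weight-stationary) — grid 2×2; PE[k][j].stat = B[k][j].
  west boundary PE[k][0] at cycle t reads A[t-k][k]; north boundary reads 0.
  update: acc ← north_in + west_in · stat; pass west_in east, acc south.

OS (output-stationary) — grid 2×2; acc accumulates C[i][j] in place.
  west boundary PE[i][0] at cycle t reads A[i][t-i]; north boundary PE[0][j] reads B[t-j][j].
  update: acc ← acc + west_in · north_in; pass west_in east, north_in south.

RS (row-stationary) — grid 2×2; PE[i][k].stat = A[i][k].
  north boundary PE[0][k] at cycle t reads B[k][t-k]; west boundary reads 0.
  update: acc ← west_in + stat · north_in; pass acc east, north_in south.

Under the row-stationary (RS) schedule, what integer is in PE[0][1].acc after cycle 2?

RS on a 2×2 grid — tracing PE[0][1] and its feeders:
  step 0 · PE0,0: acc=54; fwd→54 fwd↓6
  step 0 · PE0,1: acc=0; fwd→0 fwd↓0
  step 1 · PE0,0: acc=9; fwd→9 fwd↓1
  step 1 · PE0,1: acc=78; fwd→78 fwd↓8
  step 2 · PE0,0: acc=0; fwd→0 fwd↓0
  step 2 · PE0,1: acc=24; fwd→24 fwd↓5

PE[0][1].acc = 24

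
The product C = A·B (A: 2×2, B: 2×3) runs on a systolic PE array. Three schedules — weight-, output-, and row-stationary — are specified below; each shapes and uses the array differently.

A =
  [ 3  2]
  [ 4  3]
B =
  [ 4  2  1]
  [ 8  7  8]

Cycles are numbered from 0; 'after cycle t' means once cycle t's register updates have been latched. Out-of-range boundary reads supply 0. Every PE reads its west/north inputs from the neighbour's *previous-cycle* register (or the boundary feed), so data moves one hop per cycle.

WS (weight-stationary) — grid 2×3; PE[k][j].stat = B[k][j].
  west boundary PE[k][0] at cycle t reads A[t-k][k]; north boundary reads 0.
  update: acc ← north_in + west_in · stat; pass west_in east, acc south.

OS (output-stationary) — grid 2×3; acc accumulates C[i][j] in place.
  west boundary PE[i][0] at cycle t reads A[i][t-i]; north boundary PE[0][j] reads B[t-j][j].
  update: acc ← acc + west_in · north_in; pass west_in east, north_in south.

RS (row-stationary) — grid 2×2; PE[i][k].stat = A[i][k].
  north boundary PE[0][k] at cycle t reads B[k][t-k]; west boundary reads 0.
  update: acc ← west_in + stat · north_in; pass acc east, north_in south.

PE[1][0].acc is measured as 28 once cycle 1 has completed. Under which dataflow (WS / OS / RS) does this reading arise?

dataflow = WS

— WS: 2×3; PE[1][0] trace:
  cycle 0: PE[1][0] → acc 0, east 0, south 0
  cycle 1: PE[1][0] → acc 28, east 2, south 28
— OS: 2×3; PE[1][0] trace:
  cycle 0: PE[1][0] → acc 0, east 0, south 0
  cycle 1: PE[1][0] → acc 16, east 4, south 4
— RS: 2×2; PE[1][0] trace:
  cycle 0: PE[1][0] → acc 0, east 0, south 0
  cycle 1: PE[1][0] → acc 16, east 16, south 4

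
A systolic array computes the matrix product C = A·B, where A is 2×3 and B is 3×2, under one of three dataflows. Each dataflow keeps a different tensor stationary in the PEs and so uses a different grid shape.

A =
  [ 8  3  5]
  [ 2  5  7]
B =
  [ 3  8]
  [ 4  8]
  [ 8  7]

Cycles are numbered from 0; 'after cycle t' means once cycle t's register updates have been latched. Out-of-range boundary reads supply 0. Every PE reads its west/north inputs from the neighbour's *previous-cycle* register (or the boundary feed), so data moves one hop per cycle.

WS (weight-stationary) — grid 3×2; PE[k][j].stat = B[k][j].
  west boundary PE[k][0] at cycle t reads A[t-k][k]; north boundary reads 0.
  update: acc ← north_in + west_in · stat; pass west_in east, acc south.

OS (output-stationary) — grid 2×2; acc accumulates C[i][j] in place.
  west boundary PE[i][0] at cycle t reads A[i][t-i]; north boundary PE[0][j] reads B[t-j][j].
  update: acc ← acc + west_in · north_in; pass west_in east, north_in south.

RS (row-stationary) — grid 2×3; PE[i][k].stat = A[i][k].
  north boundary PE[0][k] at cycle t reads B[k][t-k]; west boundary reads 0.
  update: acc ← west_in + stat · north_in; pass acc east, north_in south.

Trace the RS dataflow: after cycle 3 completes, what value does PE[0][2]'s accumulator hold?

RS on a 2×3 grid — tracing PE[0][2] and its feeders:
  after 0 — PE[0][1] acc=0, pass-E 0, pass-S 0
  after 0 — PE[0][2] acc=0, pass-E 0, pass-S 0
  after 1 — PE[0][1] acc=36, pass-E 36, pass-S 4
  after 1 — PE[0][2] acc=0, pass-E 0, pass-S 0
  after 2 — PE[0][1] acc=88, pass-E 88, pass-S 8
  after 2 — PE[0][2] acc=76, pass-E 76, pass-S 8
  after 3 — PE[0][1] acc=0, pass-E 0, pass-S 0
  after 3 — PE[0][2] acc=123, pass-E 123, pass-S 7

PE[0][2].acc = 123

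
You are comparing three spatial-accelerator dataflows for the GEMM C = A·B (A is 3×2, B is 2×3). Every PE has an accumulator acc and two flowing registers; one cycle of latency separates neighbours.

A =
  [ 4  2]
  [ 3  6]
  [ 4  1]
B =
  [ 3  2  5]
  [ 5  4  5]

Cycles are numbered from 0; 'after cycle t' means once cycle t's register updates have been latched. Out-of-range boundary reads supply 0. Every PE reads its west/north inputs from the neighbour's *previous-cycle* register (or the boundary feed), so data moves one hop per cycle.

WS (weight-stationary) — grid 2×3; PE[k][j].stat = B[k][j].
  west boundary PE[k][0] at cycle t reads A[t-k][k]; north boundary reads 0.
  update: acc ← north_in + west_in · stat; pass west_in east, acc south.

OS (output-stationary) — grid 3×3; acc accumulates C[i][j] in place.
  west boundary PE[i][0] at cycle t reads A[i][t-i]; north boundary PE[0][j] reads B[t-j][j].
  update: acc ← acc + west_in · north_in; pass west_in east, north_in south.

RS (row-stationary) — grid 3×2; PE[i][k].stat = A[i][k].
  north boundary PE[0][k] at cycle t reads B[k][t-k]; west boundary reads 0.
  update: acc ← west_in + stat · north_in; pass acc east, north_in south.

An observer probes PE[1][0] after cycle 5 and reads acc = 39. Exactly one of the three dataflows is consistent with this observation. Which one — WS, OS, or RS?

Under WS (2×3), PE[1][0]:
  0: (1,0).acc=0  regs=<0,0>
  1: (1,0).acc=22  regs=<2,22>
  2: (1,0).acc=39  regs=<6,39>
  3: (1,0).acc=17  regs=<1,17>
  4: (1,0).acc=0  regs=<0,0>
  5: (1,0).acc=0  regs=<0,0>
Under OS (3×3), PE[1][0]:
  0: (1,0).acc=0  regs=<0,0>
  1: (1,0).acc=9  regs=<3,3>
  2: (1,0).acc=39  regs=<6,5>
  3: (1,0).acc=39  regs=<0,0>
  4: (1,0).acc=39  regs=<0,0>
  5: (1,0).acc=39  regs=<0,0>
Under RS (3×2), PE[1][0]:
  0: (1,0).acc=0  regs=<0,0>
  1: (1,0).acc=9  regs=<9,3>
  2: (1,0).acc=6  regs=<6,2>
  3: (1,0).acc=15  regs=<15,5>
  4: (1,0).acc=0  regs=<0,0>
  5: (1,0).acc=0  regs=<0,0>

dataflow = OS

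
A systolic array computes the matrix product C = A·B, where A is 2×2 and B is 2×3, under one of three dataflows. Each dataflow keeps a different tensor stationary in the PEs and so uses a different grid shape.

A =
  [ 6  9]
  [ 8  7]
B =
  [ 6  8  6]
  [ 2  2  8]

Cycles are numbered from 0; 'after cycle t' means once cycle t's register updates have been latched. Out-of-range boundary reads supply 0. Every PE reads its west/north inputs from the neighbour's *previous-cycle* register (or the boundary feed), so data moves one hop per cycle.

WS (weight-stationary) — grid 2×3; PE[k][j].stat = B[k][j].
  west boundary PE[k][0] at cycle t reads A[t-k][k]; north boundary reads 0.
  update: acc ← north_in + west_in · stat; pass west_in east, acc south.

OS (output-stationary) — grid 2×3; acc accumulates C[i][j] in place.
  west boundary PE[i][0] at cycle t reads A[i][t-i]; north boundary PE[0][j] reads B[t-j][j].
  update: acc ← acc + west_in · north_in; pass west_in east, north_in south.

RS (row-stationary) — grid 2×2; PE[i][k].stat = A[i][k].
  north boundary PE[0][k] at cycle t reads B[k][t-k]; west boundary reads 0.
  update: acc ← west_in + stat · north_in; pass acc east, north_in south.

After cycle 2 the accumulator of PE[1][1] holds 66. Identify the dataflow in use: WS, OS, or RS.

— WS: 2×3; PE[1][1] trace:
  step 0 · PE1,1: acc=0; fwd→0 fwd↓0
  step 1 · PE1,1: acc=0; fwd→0 fwd↓0
  step 2 · PE1,1: acc=66; fwd→9 fwd↓66
— OS: 2×3; PE[1][1] trace:
  step 0 · PE1,1: acc=0; fwd→0 fwd↓0
  step 1 · PE1,1: acc=0; fwd→0 fwd↓0
  step 2 · PE1,1: acc=64; fwd→8 fwd↓8
— RS: 2×2; PE[1][1] trace:
  step 0 · PE1,1: acc=0; fwd→0 fwd↓0
  step 1 · PE1,1: acc=0; fwd→0 fwd↓0
  step 2 · PE1,1: acc=62; fwd→62 fwd↓2

dataflow = WS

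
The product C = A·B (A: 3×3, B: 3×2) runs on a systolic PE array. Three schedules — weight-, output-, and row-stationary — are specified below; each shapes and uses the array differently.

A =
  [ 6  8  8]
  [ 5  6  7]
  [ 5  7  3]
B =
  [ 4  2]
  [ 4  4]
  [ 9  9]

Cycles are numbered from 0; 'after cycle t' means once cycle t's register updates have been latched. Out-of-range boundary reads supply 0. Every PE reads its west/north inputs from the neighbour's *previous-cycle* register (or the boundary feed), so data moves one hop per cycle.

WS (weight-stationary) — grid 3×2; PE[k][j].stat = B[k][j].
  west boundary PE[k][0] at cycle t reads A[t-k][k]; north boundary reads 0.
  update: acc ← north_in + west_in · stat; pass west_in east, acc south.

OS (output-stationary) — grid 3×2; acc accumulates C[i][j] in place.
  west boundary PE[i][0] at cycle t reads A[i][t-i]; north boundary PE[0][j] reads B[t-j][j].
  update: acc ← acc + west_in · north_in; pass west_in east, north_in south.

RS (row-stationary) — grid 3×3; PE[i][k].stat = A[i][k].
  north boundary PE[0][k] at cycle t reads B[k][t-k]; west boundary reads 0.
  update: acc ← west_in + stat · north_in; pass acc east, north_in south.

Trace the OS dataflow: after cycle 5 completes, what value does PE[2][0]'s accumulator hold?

PE[2][0].acc = 75

Tracing OS — 3×2 array, target PE[2][0]:
  after 0 — PE[1][0] acc=0, pass-E 0, pass-S 0
  after 0 — PE[2][0] acc=0, pass-E 0, pass-S 0
  after 1 — PE[1][0] acc=20, pass-E 5, pass-S 4
  after 1 — PE[2][0] acc=0, pass-E 0, pass-S 0
  after 2 — PE[1][0] acc=44, pass-E 6, pass-S 4
  after 2 — PE[2][0] acc=20, pass-E 5, pass-S 4
  after 3 — PE[1][0] acc=107, pass-E 7, pass-S 9
  after 3 — PE[2][0] acc=48, pass-E 7, pass-S 4
  after 4 — PE[1][0] acc=107, pass-E 0, pass-S 0
  after 4 — PE[2][0] acc=75, pass-E 3, pass-S 9
  after 5 — PE[1][0] acc=107, pass-E 0, pass-S 0
  after 5 — PE[2][0] acc=75, pass-E 0, pass-S 0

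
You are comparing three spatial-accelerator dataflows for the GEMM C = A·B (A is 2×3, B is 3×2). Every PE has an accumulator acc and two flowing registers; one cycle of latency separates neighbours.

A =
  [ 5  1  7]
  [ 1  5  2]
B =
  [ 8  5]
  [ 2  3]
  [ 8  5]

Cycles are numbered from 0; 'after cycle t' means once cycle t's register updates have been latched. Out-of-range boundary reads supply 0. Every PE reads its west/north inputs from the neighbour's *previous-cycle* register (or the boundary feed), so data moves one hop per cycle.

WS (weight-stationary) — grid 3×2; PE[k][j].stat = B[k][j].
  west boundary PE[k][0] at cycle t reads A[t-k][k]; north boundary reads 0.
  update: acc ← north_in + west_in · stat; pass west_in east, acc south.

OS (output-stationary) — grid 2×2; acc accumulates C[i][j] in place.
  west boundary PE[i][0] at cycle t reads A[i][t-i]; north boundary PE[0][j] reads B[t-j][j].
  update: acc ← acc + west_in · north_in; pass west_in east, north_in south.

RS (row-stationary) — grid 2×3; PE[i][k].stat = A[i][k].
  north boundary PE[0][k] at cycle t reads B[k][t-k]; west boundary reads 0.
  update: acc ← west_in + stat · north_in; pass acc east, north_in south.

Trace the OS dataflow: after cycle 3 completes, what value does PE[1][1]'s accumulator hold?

PE[1][1].acc = 20

OS on a 2×2 grid — tracing PE[1][1] and its feeders:
  after 0 — PE[0][1] acc=0, pass-E 0, pass-S 0
  after 0 — PE[1][0] acc=0, pass-E 0, pass-S 0
  after 0 — PE[1][1] acc=0, pass-E 0, pass-S 0
  after 1 — PE[0][1] acc=25, pass-E 5, pass-S 5
  after 1 — PE[1][0] acc=8, pass-E 1, pass-S 8
  after 1 — PE[1][1] acc=0, pass-E 0, pass-S 0
  after 2 — PE[0][1] acc=28, pass-E 1, pass-S 3
  after 2 — PE[1][0] acc=18, pass-E 5, pass-S 2
  after 2 — PE[1][1] acc=5, pass-E 1, pass-S 5
  after 3 — PE[0][1] acc=63, pass-E 7, pass-S 5
  after 3 — PE[1][0] acc=34, pass-E 2, pass-S 8
  after 3 — PE[1][1] acc=20, pass-E 5, pass-S 3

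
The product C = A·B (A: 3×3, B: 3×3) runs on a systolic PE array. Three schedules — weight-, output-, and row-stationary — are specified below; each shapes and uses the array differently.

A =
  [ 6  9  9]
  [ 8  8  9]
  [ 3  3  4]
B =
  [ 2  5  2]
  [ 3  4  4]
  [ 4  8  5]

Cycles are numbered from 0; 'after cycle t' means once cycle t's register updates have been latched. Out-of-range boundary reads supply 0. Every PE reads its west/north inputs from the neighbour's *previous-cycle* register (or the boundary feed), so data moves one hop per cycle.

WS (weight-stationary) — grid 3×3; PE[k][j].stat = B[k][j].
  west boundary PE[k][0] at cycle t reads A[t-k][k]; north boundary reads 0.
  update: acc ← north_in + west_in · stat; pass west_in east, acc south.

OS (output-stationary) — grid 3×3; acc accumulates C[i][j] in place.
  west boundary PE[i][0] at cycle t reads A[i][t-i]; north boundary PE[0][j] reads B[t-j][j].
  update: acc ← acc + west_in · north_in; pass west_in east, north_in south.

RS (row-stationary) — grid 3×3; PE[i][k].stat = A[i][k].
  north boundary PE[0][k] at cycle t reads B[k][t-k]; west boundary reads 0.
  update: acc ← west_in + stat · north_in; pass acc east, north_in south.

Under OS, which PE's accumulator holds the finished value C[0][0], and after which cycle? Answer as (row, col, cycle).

Under OS, C[0][0] lands at PE[0][0]:
  0: (0,0).acc=12  regs=<6,2>
  1: (0,0).acc=39  regs=<9,3>
  2: (0,0).acc=75  regs=<9,4>

(row, col, cycle) = (0, 0, 2)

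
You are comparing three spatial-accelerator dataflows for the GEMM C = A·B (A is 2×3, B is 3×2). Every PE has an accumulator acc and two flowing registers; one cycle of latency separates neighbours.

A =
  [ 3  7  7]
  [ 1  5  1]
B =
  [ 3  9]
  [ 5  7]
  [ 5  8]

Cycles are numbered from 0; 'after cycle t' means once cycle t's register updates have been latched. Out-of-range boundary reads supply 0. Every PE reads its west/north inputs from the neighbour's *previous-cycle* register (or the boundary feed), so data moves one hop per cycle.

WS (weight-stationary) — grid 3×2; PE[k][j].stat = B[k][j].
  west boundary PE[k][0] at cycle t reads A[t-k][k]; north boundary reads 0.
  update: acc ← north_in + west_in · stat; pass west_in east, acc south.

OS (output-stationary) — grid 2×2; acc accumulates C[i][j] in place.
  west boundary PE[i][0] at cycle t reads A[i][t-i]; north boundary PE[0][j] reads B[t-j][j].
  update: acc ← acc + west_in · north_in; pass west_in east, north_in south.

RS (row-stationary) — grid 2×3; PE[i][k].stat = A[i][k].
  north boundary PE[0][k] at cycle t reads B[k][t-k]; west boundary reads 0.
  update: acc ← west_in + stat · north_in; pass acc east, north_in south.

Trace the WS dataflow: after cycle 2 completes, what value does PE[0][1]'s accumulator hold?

PE[0][1].acc = 9

WS (3×2). Following PE[0][1] plus its west/north inputs:
  step 0 · PE0,0: acc=9; fwd→3 fwd↓9
  step 0 · PE0,1: acc=0; fwd→0 fwd↓0
  step 1 · PE0,0: acc=3; fwd→1 fwd↓3
  step 1 · PE0,1: acc=27; fwd→3 fwd↓27
  step 2 · PE0,0: acc=0; fwd→0 fwd↓0
  step 2 · PE0,1: acc=9; fwd→1 fwd↓9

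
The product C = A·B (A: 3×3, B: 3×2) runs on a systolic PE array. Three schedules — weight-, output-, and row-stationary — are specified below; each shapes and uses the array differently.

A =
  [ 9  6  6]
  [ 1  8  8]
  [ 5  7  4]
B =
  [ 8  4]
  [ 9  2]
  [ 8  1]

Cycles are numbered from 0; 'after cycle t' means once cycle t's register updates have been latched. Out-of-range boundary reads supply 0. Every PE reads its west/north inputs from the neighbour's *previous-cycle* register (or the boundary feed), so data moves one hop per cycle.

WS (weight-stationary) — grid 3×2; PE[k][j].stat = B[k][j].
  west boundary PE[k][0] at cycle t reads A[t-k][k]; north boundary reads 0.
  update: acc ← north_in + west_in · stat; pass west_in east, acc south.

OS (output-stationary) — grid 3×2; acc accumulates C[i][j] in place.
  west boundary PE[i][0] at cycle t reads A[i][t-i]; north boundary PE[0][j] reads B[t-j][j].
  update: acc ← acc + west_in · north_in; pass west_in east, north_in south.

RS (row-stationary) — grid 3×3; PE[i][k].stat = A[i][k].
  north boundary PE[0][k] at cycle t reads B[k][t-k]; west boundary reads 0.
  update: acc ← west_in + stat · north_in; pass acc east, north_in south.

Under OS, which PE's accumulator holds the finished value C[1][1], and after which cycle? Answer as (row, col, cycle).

(row, col, cycle) = (1, 1, 4)

OS — PE[1][1] is where C[1][1] collects:
  step 0 · PE1,1: acc=0; fwd→0 fwd↓0
  step 1 · PE1,1: acc=0; fwd→0 fwd↓0
  step 2 · PE1,1: acc=4; fwd→1 fwd↓4
  step 3 · PE1,1: acc=20; fwd→8 fwd↓2
  step 4 · PE1,1: acc=28; fwd→8 fwd↓1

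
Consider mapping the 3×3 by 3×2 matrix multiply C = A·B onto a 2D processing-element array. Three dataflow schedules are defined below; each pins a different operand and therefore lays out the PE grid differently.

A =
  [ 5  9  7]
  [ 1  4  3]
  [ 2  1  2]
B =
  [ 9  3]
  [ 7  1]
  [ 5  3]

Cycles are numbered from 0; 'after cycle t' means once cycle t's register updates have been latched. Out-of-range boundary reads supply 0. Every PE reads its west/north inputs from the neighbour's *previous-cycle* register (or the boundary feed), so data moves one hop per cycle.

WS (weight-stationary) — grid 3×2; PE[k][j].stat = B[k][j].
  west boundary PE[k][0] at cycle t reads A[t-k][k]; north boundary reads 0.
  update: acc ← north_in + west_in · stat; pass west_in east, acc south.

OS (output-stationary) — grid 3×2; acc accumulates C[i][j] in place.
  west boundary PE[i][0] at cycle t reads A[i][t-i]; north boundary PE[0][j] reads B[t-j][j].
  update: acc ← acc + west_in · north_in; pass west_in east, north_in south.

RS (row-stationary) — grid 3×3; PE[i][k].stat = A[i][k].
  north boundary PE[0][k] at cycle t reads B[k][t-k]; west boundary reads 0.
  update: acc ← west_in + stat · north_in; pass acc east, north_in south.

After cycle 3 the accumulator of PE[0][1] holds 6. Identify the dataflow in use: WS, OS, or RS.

dataflow = WS

WS [3×2] PE[0][1] across cycles:
  0: (0,1).acc=0  regs=<0,0>
  1: (0,1).acc=15  regs=<5,15>
  2: (0,1).acc=3  regs=<1,3>
  3: (0,1).acc=6  regs=<2,6>
OS [3×2] PE[0][1] across cycles:
  0: (0,1).acc=0  regs=<0,0>
  1: (0,1).acc=15  regs=<5,3>
  2: (0,1).acc=24  regs=<9,1>
  3: (0,1).acc=45  regs=<7,3>
RS [3×3] PE[0][1] across cycles:
  0: (0,1).acc=0  regs=<0,0>
  1: (0,1).acc=108  regs=<108,7>
  2: (0,1).acc=24  regs=<24,1>
  3: (0,1).acc=0  regs=<0,0>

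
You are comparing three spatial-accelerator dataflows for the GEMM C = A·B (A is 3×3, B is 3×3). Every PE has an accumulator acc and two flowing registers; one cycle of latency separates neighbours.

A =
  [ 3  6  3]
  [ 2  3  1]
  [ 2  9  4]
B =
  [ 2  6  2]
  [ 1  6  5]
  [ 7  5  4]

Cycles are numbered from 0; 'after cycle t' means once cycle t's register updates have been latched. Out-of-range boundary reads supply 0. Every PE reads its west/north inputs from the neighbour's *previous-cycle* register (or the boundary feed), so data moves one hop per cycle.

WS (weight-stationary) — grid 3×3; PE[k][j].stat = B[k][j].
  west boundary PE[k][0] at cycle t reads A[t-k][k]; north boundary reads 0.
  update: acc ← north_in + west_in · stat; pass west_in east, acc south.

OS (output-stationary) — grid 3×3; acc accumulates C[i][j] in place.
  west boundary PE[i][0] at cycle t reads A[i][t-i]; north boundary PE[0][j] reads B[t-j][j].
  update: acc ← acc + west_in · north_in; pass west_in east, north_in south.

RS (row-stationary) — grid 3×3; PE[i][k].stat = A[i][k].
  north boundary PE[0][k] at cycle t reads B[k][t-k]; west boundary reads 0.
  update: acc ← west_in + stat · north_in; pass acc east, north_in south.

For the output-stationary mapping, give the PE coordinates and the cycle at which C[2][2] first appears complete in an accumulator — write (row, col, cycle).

OS — PE[2][2] is where C[2][2] collects:
  [0] (2,2) acc=0 (h:0 v:0)
  [1] (2,2) acc=0 (h:0 v:0)
  [2] (2,2) acc=0 (h:0 v:0)
  [3] (2,2) acc=0 (h:0 v:0)
  [4] (2,2) acc=4 (h:2 v:2)
  [5] (2,2) acc=49 (h:9 v:5)
  [6] (2,2) acc=65 (h:4 v:4)

(row, col, cycle) = (2, 2, 6)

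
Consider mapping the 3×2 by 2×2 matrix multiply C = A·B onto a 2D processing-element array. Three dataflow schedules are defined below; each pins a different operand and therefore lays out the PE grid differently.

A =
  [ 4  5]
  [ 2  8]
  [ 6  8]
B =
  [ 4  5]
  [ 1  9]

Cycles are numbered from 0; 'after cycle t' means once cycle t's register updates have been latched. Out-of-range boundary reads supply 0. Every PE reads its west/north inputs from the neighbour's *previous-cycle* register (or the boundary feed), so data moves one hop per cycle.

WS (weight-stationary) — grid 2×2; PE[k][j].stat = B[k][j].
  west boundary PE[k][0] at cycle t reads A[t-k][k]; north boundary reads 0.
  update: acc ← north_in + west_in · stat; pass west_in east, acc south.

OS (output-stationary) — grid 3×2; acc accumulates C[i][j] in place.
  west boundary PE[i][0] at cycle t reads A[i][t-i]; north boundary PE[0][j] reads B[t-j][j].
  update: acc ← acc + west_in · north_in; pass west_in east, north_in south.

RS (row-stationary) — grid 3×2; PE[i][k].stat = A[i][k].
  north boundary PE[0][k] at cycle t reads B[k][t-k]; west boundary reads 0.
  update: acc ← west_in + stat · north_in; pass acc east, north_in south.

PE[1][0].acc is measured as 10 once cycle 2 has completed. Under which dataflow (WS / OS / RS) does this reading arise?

dataflow = RS

— WS: 2×2; PE[1][0] trace:
  c0 r1c0: 0 / 0 / 0
  c1 r1c0: 21 / 5 / 21
  c2 r1c0: 16 / 8 / 16
— OS: 3×2; PE[1][0] trace:
  c0 r1c0: 0 / 0 / 0
  c1 r1c0: 8 / 2 / 4
  c2 r1c0: 16 / 8 / 1
— RS: 3×2; PE[1][0] trace:
  c0 r1c0: 0 / 0 / 0
  c1 r1c0: 8 / 8 / 4
  c2 r1c0: 10 / 10 / 5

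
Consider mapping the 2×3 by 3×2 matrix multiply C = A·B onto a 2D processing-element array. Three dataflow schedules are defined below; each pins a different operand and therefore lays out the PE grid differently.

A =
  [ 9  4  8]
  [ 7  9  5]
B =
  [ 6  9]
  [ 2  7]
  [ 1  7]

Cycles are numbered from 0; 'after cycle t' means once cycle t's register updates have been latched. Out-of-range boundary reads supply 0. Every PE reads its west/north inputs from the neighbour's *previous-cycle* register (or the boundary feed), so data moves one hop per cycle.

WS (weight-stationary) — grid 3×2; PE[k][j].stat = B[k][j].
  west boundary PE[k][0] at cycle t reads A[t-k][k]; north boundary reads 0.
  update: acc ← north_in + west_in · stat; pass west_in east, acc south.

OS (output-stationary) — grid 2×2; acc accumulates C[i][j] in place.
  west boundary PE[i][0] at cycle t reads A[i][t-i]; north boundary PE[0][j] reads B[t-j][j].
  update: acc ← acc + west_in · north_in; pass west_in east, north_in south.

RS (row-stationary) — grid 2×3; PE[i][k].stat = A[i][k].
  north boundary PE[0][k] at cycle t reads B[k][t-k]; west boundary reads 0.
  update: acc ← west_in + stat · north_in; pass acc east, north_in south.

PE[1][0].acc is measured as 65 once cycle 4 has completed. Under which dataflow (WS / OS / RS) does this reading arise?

dataflow = OS

Under WS (3×2), PE[1][0]:
  cycle 0: PE[1][0] → acc 0, east 0, south 0
  cycle 1: PE[1][0] → acc 62, east 4, south 62
  cycle 2: PE[1][0] → acc 60, east 9, south 60
  cycle 3: PE[1][0] → acc 0, east 0, south 0
  cycle 4: PE[1][0] → acc 0, east 0, south 0
Under OS (2×2), PE[1][0]:
  cycle 0: PE[1][0] → acc 0, east 0, south 0
  cycle 1: PE[1][0] → acc 42, east 7, south 6
  cycle 2: PE[1][0] → acc 60, east 9, south 2
  cycle 3: PE[1][0] → acc 65, east 5, south 1
  cycle 4: PE[1][0] → acc 65, east 0, south 0
Under RS (2×3), PE[1][0]:
  cycle 0: PE[1][0] → acc 0, east 0, south 0
  cycle 1: PE[1][0] → acc 42, east 42, south 6
  cycle 2: PE[1][0] → acc 63, east 63, south 9
  cycle 3: PE[1][0] → acc 0, east 0, south 0
  cycle 4: PE[1][0] → acc 0, east 0, south 0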